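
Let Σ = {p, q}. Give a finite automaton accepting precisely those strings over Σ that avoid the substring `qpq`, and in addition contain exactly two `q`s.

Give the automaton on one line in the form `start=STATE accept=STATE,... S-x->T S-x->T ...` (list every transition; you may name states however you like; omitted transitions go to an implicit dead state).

Run two small machines in parallel and take their product. One (4 states) tracks partial matches of the forbidden pattern `qpq`; the other (4 states) tracks the count of `q`s, saturating at 3. Each combined state is a pair, one component from each; accept when both components accept. After merging equivalent states the machine shrinks.
        p   q  
>  s0   s0  s1 
   s1   s2  s3 
   s2   s4  s5 
 * s3   s3  s5 
   s4   s4  s3 
   s5   s5  s5 
(> = start, * = accepting)

start=s0 accept=s3 s0-p->s0 s0-q->s1 s1-p->s2 s1-q->s3 s2-p->s4 s2-q->s5 s3-p->s3 s3-q->s5 s4-p->s4 s4-q->s3 s5-p->s5 s5-q->s5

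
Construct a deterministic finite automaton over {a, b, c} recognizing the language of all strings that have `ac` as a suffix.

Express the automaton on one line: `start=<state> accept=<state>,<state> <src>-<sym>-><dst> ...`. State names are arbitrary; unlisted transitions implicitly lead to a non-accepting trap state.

start=q0 accept=q2 q0-a->q1 q0-b->q0 q0-c->q0 q1-a->q1 q1-b->q0 q1-c->q2 q2-a->q1 q2-b->q0 q2-c->q0

Let each state record the length of the longest suffix of the input read so far that is also a prefix of `ac`. q1 means the last symbol is `a`; q2 means the last 2 symbols are `ac`. Accept only at q2, where the string currently ends in `ac`.
With 3 states:
        a   b   c  
>  q0   q1  q0  q0 
   q1   q1  q0  q2 
 * q2   q1  q0  q0 
(> = start, * = accepting)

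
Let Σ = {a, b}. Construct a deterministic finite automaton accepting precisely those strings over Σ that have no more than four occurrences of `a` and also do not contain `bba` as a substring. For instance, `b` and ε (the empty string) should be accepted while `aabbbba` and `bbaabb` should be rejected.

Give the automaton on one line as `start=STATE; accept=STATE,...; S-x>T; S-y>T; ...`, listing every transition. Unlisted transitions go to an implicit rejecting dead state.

start=q0; accept=q0,q1,q2,q3,q4,q5,q6,q7,q9; q0-a>q1; q0-b>q2; q1-a>q3; q1-b>q4; q2-a>q1; q2-b>q5; q3-a>q6; q3-b>q7; q4-a>q3; q4-b>q5; q5-a>q8; q5-b>q5; q6-a>q5; q6-b>q9; q7-a>q6; q7-b>q5; q8-a>q8; q8-b>q8; q9-a>q5; q9-b>q5

Build one automaton per condition and run them in lockstep. One (6 states) tracks the count of `a`s, saturating at 5; the other (4 states) tracks partial matches of the forbidden pattern `bba`. Each combined state is a pair, one component from each; accept when both components accept. After merging equivalent states the machine shrinks.
        a   b  
>* q0   q1  q2 
 * q1   q3  q4 
 * q2   q1  q5 
 * q3   q6  q7 
 * q4   q3  q5 
 * q5   q8  q5 
 * q6   q5  q9 
 * q7   q6  q5 
   q8   q8  q8 
 * q9   q5  q5 
(> = start, * = accepting)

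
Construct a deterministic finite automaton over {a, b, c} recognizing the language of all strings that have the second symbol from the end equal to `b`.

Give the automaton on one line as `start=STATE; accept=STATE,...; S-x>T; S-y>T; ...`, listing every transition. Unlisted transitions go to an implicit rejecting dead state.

Because acceptance depends on a position counted from the end, the machine has to buffer the most recent 2 symbols. Make each state the string of the last up-to-2 symbols read; on input `x` shift the window left and append `x`. Accept when the buffered window has length 2 and begins with `b`.
With 13 states:
          a    b    c  
>  s0     s1   s2   s3 
   s1     s4   s5   s6 
   s2     s7   s8   s9 
   s3    s10  s11  s12 
   s4     s4   s5   s6 
   s5     s7   s8   s9 
   s6    s10  s11  s12 
 * s7     s4   s5   s6 
 * s8     s7   s8   s9 
 * s9    s10  s11  s12 
   s10    s4   s5   s6 
   s11    s7   s8   s9 
   s12   s10  s11  s12 
(> = start, * = accepting)

start=s0; accept=s7,s8,s9; s0-a>s1; s0-b>s2; s0-c>s3; s1-a>s4; s1-b>s5; s1-c>s6; s2-a>s7; s2-b>s8; s2-c>s9; s3-a>s10; s3-b>s11; s3-c>s12; s4-a>s4; s4-b>s5; s4-c>s6; s5-a>s7; s5-b>s8; s5-c>s9; s6-a>s10; s6-b>s11; s6-c>s12; s7-a>s4; s7-b>s5; s7-c>s6; s8-a>s7; s8-b>s8; s8-c>s9; s9-a>s10; s9-b>s11; s9-c>s12; s10-a>s4; s10-b>s5; s10-c>s6; s11-a>s7; s11-b>s8; s11-c>s9; s12-a>s10; s12-b>s11; s12-c>s12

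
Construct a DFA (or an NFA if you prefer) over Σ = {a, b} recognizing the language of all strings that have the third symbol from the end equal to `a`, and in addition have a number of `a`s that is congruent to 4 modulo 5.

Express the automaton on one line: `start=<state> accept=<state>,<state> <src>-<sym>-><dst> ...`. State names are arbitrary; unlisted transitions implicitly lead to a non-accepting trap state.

start=s0 accept=s5,s8,s9,s12 s0-a->s1 s0-b->s0 s1-a->s2 s1-b->s1 s2-a->s3 s2-b->s4 s3-a->s5 s3-b->s6 s4-a->s7 s4-b->s4 s5-a->s0 s5-b->s8 s6-a->s9 s6-b->s10 s7-a->s11 s7-b->s6 s8-a->s0 s8-b->s12 s9-a->s0 s9-b->s13 s10-a->s14 s10-b->s10 s11-a->s0 s11-b->s8 s12-a->s0 s12-b->s15 s13-a->s0 s13-b->s12 s14-a->s0 s14-b->s13 s15-a->s0 s15-b->s15

Build one automaton per condition and run them in lockstep. One (15 states) tracks the last 3 symbols read; the other (5 states) tracks the count of `a`s modulo 5. Each combined state is a pair, one component from each; accept when both components accept. Minimizing collapses redundant product states.
With 16 states:
          a    b  
>  s0     s1   s0 
   s1     s2   s1 
   s2     s3   s4 
   s3     s5   s6 
   s4     s7   s4 
 * s5     s0   s8 
   s6     s9  s10 
   s7    s11   s6 
 * s8     s0  s12 
 * s9     s0  s13 
   s10   s14  s10 
   s11    s0   s8 
 * s12    s0  s15 
   s13    s0  s12 
   s14    s0  s13 
   s15    s0  s15 
(> = start, * = accepting)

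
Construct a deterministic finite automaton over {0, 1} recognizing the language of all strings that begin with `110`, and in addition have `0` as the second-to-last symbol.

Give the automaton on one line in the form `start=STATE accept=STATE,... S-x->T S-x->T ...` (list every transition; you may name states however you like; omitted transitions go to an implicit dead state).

start=s0 accept=s5,s6 s0-0->s1 s0-1->s2 s1-0->s1 s1-1->s1 s2-0->s1 s2-1->s3 s3-0->s4 s3-1->s1 s4-0->s5 s4-1->s6 s5-0->s5 s5-1->s6 s6-0->s4 s6-1->s7 s7-0->s4 s7-1->s7

Handle the two conditions separately and then intersect. One (5 states) tracks whether the input so far still matches the prefix `110`; the other (7 states) tracks the last 2 symbols read. Each combined state is a pair, one component from each; accept when both components accept. Equivalent product states are then merged.
An 8-state machine:
        0   1  
>  s0   s1  s2 
   s1   s1  s1 
   s2   s1  s3 
   s3   s4  s1 
   s4   s5  s6 
 * s5   s5  s6 
 * s6   s4  s7 
   s7   s4  s7 
(> = start, * = accepting)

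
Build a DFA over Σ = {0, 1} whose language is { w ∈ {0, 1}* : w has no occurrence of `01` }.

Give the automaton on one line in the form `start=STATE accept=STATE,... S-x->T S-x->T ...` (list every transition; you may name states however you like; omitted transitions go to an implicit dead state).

Track partial matches of the forbidden pattern `01`. State S2 is a dead state reached once `01` has occurred; every other state accepts. S0 means no part of `01` is currently matched.
A 3-state machine:
        0   1  
>* S0   S1  S0 
 * S1   S1  S2 
   S2   S2  S2 
(> = start, * = accepting)

start=S0 accept=S0,S1 S0-0->S1 S0-1->S0 S1-0->S1 S1-1->S2 S2-0->S2 S2-1->S2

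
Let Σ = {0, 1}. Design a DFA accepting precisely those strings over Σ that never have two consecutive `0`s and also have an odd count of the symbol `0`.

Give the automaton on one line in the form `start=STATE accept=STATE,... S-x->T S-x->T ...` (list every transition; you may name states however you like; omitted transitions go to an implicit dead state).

start=s0 accept=s1,s3 s0-0->s1 s0-1->s0 s1-0->s2 s1-1->s3 s2-0->s2 s2-1->s2 s3-0->s4 s3-1->s3 s4-0->s2 s4-1->s0

Run two small machines in parallel and take their product. One (3 states) tracks partial matches of the forbidden pattern `00`; the other (2 states) tracks the count of `0`s modulo 2. Each combined state is a pair, one component from each; accept when both components accept. After merging equivalent states the machine shrinks.
With 5 states:
        0   1  
>  s0   s1  s0 
 * s1   s2  s3 
   s2   s2  s2 
 * s3   s4  s3 
   s4   s2  s0 
(> = start, * = accepting)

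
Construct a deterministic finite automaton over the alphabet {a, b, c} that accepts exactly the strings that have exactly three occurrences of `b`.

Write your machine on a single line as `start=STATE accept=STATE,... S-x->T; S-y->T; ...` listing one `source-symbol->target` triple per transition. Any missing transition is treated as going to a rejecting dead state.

start=S0; accept=S3; S0-a->S0; S0-b->S1; S0-c->S0; S1-a->S1; S1-b->S2; S1-c->S1; S2-a->S2; S2-b->S3; S2-c->S2; S3-a->S3; S3-b->S4; S3-c->S3; S4-a->S4; S4-b->S4; S4-c->S4

Only the number of `b`s matters, and only up to 4. Make a chain S0 → S1 → S2 → S3 → S4 advanced by each `b` (with S4 absorbing); every other symbol self-loops. The accepting set is {S3}.
A 5-state machine:
        a   b   c  
>  S0   S0  S1  S0 
   S1   S1  S2  S1 
   S2   S2  S3  S2 
 * S3   S3  S4  S3 
   S4   S4  S4  S4 
(> = start, * = accepting)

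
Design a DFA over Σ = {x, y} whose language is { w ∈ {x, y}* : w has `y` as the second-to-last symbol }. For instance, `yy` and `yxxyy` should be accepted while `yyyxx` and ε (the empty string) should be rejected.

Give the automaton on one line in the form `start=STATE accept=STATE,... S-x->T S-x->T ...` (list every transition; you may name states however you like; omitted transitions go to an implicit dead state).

A DFA must remember the last 2 symbols (since which symbol is second-to-last isn't known until the input ends). Use one state per possible window of the last ≤2 symbols; accept from those whose window starts with `y`.
With 7 states:
        x   y  
>  q0   q1  q2 
   q1   q3  q4 
   q2   q5  q6 
   q3   q3  q4 
   q4   q5  q6 
 * q5   q3  q4 
 * q6   q5  q6 
(> = start, * = accepting)

start=q0 accept=q5,q6 q0-x->q1 q0-y->q2 q1-x->q3 q1-y->q4 q2-x->q5 q2-y->q6 q3-x->q3 q3-y->q4 q4-x->q5 q4-y->q6 q5-x->q3 q5-y->q4 q6-x->q5 q6-y->q6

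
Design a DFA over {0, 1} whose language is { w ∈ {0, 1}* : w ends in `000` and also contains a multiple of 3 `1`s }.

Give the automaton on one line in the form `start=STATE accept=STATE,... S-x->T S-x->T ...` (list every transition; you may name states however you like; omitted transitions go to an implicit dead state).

start=s0 accept=s6 s0-0->s1 s0-1->s2 s1-0->s3 s1-1->s2 s2-0->s4 s2-1->s5 s3-0->s6 s3-1->s2 s4-0->s7 s4-1->s5 s5-0->s8 s5-1->s0 s6-0->s6 s6-1->s2 s7-0->s9 s7-1->s5 s8-0->s10 s8-1->s0 s9-0->s9 s9-1->s5 s10-0->s11 s10-1->s0 s11-0->s11 s11-1->s0

Handle the two conditions separately and then intersect. The first has 4 states tracking how much of the suffix `000` has currently been matched; the second has 3 states tracking the count of `1`s modulo 3. A product state is a pair (one from each), accepting exactly when both do.
A 12-state machine:
          0    1  
>  s0     s1   s2 
   s1     s3   s2 
   s2     s4   s5 
   s3     s6   s2 
   s4     s7   s5 
   s5     s8   s0 
 * s6     s6   s2 
   s7     s9   s5 
   s8    s10   s0 
   s9     s9   s5 
   s10   s11   s0 
   s11   s11   s0 
(> = start, * = accepting)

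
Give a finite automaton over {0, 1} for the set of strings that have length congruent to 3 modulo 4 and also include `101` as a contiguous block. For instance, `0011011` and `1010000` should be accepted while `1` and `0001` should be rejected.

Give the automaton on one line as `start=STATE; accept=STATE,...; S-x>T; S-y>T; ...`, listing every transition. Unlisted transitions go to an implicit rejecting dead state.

start=q0; accept=q9; q0-0>q1; q0-1>q2; q1-0>q3; q1-1>q4; q2-0>q5; q2-1>q4; q3-0>q6; q3-1>q7; q4-0>q8; q4-1>q7; q5-0>q6; q5-1>q9; q6-0>q0; q6-1>q10; q7-0>q11; q7-1>q10; q8-0>q0; q8-1>q12; q9-0>q12; q9-1>q12; q10-0>q13; q10-1>q2; q11-0>q1; q11-1>q14; q12-0>q14; q12-1>q14; q13-0>q3; q13-1>q15; q14-0>q15; q14-1>q15; q15-0>q9; q15-1>q9

Build one automaton per condition and run them in lockstep. One (4 states) tracks the input length modulo 4; the other (4 states) tracks whether and how much of `101` has been seen. Each combined state is a pair, one component from each; accept when both components accept.
With 16 states:
          0    1  
>  q0     q1   q2 
   q1     q3   q4 
   q2     q5   q4 
   q3     q6   q7 
   q4     q8   q7 
   q5     q6   q9 
   q6     q0  q10 
   q7    q11  q10 
   q8     q0  q12 
 * q9    q12  q12 
   q10   q13   q2 
   q11    q1  q14 
   q12   q14  q14 
   q13    q3  q15 
   q14   q15  q15 
   q15    q9   q9 
(> = start, * = accepting)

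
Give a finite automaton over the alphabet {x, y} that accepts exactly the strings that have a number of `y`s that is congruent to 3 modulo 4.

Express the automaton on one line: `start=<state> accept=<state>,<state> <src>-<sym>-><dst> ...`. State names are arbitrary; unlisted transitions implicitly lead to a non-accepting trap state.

Keep the running count of `y`s modulo 4: each `y` advances along the cycle q0 → q1 → q2 → q3 → q0 while other symbols loop. Accept at q3.
        x   y  
>  q0   q0  q1 
   q1   q1  q2 
   q2   q2  q3 
 * q3   q3  q0 
(> = start, * = accepting)

start=q0 accept=q3 q0-x->q0 q0-y->q1 q1-x->q1 q1-y->q2 q2-x->q2 q2-y->q3 q3-x->q3 q3-y->q0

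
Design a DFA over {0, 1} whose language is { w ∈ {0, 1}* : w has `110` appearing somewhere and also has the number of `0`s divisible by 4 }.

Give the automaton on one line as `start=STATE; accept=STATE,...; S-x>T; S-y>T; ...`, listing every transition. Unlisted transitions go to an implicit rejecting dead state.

start=A; accept=M; A-0>B; A-1>C; B-0>D; B-1>E; C-0>B; C-1>F; D-0>G; D-1>H; E-0>D; E-1>I; F-0>I; F-1>F; G-0>A; G-1>J; H-0>G; H-1>K; I-0>K; I-1>I; J-0>A; J-1>L; K-0>L; K-1>K; L-0>M; L-1>L; M-0>I; M-1>M

Build one automaton per condition and run them in lockstep. The first has 4 states tracking whether and how much of `110` has been seen; the second has 4 states tracking the count of `0`s modulo 4. A product state is a pair (one from each), accepting exactly when both do. After merging equivalent states the machine shrinks.
13 states suffice.
       0  1 
>  A   B  C 
   B   D  E 
   C   B  F 
   D   G  H 
   E   D  I 
   F   I  F 
   G   A  J 
   H   G  K 
   I   K  I 
   J   A  L 
   K   L  K 
   L   M  L 
 * M   I  M 
(> = start, * = accepting)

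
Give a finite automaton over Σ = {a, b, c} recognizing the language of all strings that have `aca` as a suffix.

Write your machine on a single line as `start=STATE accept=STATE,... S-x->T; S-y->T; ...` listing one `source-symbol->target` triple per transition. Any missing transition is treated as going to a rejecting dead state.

Remember how much of `aca` the current input suffix matches. State S0 means no match yet; S1 means the last symbol is `a`; S2 means the last 2 symbols are `ac`; S3 means the last 3 symbols are `aca`. Only S3 accepts. On a mismatch, fall back to the longest proper suffix that is still a prefix of `aca`.
4 states suffice.
        a   b   c  
>  S0   S1  S0  S0 
   S1   S1  S0  S2 
   S2   S3  S0  S0 
 * S3   S1  S0  S2 
(> = start, * = accepting)

start=S0; accept=S3; S0-a->S1; S0-b->S0; S0-c->S0; S1-a->S1; S1-b->S0; S1-c->S2; S2-a->S3; S2-b->S0; S2-c->S0; S3-a->S1; S3-b->S0; S3-c->S2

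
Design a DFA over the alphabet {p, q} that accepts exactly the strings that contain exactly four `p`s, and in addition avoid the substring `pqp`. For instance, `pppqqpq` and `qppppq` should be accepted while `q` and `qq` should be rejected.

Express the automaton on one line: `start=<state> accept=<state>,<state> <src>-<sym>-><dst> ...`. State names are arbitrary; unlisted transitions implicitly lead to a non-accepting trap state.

Handle the two conditions separately and then intersect. The first has 6 states tracking the count of `p`s, saturating at 5; the second has 4 states tracking partial matches of the forbidden pattern `pqp`. A product state is a pair (one from each), accepting exactly when both do. Equivalent product states are then merged.
12 states suffice.
          p    q  
>  s0     s1   s0 
   s1     s2   s3 
   s2     s4   s5 
   s3     s6   s7 
   s4     s8   s9 
   s5     s6  s10 
   s6     s6   s6 
   s7     s2   s7 
 * s8     s6   s8 
   s9     s6  s11 
   s10    s4  s10 
   s11    s8  s11 
(> = start, * = accepting)

start=s0 accept=s8 s0-p->s1 s0-q->s0 s1-p->s2 s1-q->s3 s2-p->s4 s2-q->s5 s3-p->s6 s3-q->s7 s4-p->s8 s4-q->s9 s5-p->s6 s5-q->s10 s6-p->s6 s6-q->s6 s7-p->s2 s7-q->s7 s8-p->s6 s8-q->s8 s9-p->s6 s9-q->s11 s10-p->s4 s10-q->s10 s11-p->s8 s11-q->s11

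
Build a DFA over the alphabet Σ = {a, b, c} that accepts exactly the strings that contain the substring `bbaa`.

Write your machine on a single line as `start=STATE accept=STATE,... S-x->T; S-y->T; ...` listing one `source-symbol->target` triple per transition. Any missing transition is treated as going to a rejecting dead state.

start=q0; accept=q4; q0-a->q0; q0-b->q1; q0-c->q0; q1-a->q0; q1-b->q2; q1-c->q0; q2-a->q3; q2-b->q2; q2-c->q0; q3-a->q4; q3-b->q1; q3-c->q0; q4-a->q4; q4-b->q4; q4-c->q4

Track how much of `bbaa` has been matched so far: state q0 is no progress, q4 is the absorbing accept state reached once `bbaa` has occurred. Intermediate states record partial matches; on a mismatch, fall back to the longest reusable overlap.
With 5 states:
        a   b   c  
>  q0   q0  q1  q0 
   q1   q0  q2  q0 
   q2   q3  q2  q0 
   q3   q4  q1  q0 
 * q4   q4  q4  q4 
(> = start, * = accepting)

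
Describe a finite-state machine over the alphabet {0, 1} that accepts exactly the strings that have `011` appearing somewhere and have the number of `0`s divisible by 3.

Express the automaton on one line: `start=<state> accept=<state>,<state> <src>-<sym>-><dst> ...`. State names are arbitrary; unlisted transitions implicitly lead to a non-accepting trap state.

Handle the two conditions separately and then intersect. One (4 states) tracks whether and how much of `011` has been seen; the other (3 states) tracks the count of `0`s modulo 3. Each combined state is a pair, one component from each; accept when both components accept.
       0  1 
>  A   B  A 
   B   C  D 
   C   E  F 
   D   C  G 
   E   B  H 
   F   E  I 
   G   I  G 
   H   B  J 
   I   J  I 
 * J   G  J 
(> = start, * = accepting)

start=A accept=J A-0->B A-1->A B-0->C B-1->D C-0->E C-1->F D-0->C D-1->G E-0->B E-1->H F-0->E F-1->I G-0->I G-1->G H-0->B H-1->J I-0->J I-1->I J-0->G J-1->J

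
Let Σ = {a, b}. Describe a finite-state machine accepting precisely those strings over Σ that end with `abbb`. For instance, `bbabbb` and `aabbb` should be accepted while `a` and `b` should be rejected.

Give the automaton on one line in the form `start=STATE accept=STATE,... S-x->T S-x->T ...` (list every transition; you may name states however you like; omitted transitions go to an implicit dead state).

Let each state record the length of the longest suffix of the input read so far that is also a prefix of `abbb`. s1 means the last symbol is `a`; s2 means the last 2 symbols are `ab`; s3 means the last 3 symbols are `abb`; s4 means the last 4 symbols are `abbb`. Accept only at s4, where the string currently ends in `abbb`.
        a   b  
>  s0   s1  s0 
   s1   s1  s2 
   s2   s1  s3 
   s3   s1  s4 
 * s4   s1  s0 
(> = start, * = accepting)

start=s0 accept=s4 s0-a->s1 s0-b->s0 s1-a->s1 s1-b->s2 s2-a->s1 s2-b->s3 s3-a->s1 s3-b->s4 s4-a->s1 s4-b->s0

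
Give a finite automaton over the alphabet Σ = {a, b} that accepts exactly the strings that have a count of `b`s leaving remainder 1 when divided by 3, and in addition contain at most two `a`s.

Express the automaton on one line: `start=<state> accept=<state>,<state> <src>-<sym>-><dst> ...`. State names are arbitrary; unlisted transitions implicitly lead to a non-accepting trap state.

Run two small machines in parallel and take their product. The first has 3 states tracking the count of `b`s modulo 3; the second has 4 states tracking the count of `a`s, saturating at 3. A product state is a pair (one from each), accepting exactly when both do.
          a    b  
>  s0     s1   s2 
   s1     s3   s4 
 * s2     s4   s5 
   s3     s6   s7 
 * s4     s7   s8 
   s5     s8   s0 
   s6     s6   s9 
 * s7     s9  s10 
   s8    s10   s1 
   s9     s9  s11 
   s10   s11   s3 
   s11   s11   s6 
(> = start, * = accepting)

start=s0 accept=s2,s4,s7 s0-a->s1 s0-b->s2 s1-a->s3 s1-b->s4 s2-a->s4 s2-b->s5 s3-a->s6 s3-b->s7 s4-a->s7 s4-b->s8 s5-a->s8 s5-b->s0 s6-a->s6 s6-b->s9 s7-a->s9 s7-b->s10 s8-a->s10 s8-b->s1 s9-a->s9 s9-b->s11 s10-a->s11 s10-b->s3 s11-a->s11 s11-b->s6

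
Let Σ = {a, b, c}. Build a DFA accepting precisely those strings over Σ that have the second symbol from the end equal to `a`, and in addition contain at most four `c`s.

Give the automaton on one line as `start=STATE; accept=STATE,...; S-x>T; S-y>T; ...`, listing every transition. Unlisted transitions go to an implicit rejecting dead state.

start=q0; accept=q3,q4,q5,q8,q9,q12,q13,q16,q17,q20; q0-a>q1; q0-b>q0; q0-c>q2; q1-a>q3; q1-b>q4; q1-c>q5; q2-a>q6; q2-b>q2; q2-c>q7; q3-a>q3; q3-b>q4; q3-c>q5; q4-a>q1; q4-b>q0; q4-c>q2; q5-a>q6; q5-b>q2; q5-c>q7; q6-a>q8; q6-b>q5; q6-c>q9; q7-a>q10; q7-b>q7; q7-c>q11; q8-a>q8; q8-b>q5; q8-c>q9; q9-a>q10; q9-b>q7; q9-c>q11; q10-a>q12; q10-b>q9; q10-c>q13; q11-a>q14; q11-b>q11; q11-c>q15; q12-a>q12; q12-b>q9; q12-c>q13; q13-a>q14; q13-b>q11; q13-c>q15; q14-a>q16; q14-b>q13; q14-c>q17; q15-a>q18; q15-b>q15; q15-c>q19; q16-a>q16; q16-b>q13; q16-c>q17; q17-a>q18; q17-b>q15; q17-c>q19; q18-a>q20; q18-b>q17; q18-c>q19; q19-a>q19; q19-b>q19; q19-c>q19; q20-a>q20; q20-b>q17; q20-c>q19

Build one automaton per condition and run them in lockstep. One (13 states) tracks the last 2 symbols read; the other (6 states) tracks the count of `c`s, saturating at 5. Each combined state is a pair, one component from each; accept when both components accept. After merging equivalent states the machine shrinks.
A 21-state machine:
          a    b    c  
>  q0     q1   q0   q2 
   q1     q3   q4   q5 
   q2     q6   q2   q7 
 * q3     q3   q4   q5 
 * q4     q1   q0   q2 
 * q5     q6   q2   q7 
   q6     q8   q5   q9 
   q7    q10   q7  q11 
 * q8     q8   q5   q9 
 * q9    q10   q7  q11 
   q10   q12   q9  q13 
   q11   q14  q11  q15 
 * q12   q12   q9  q13 
 * q13   q14  q11  q15 
   q14   q16  q13  q17 
   q15   q18  q15  q19 
 * q16   q16  q13  q17 
 * q17   q18  q15  q19 
   q18   q20  q17  q19 
   q19   q19  q19  q19 
 * q20   q20  q17  q19 
(> = start, * = accepting)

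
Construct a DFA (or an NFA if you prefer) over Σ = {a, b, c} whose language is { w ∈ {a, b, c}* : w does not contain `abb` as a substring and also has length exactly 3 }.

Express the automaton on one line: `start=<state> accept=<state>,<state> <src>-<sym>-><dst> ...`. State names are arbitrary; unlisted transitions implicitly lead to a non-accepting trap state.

start=q0 accept=q5 q0-a->q1 q0-b->q2 q0-c->q2 q1-a->q3 q1-b->q4 q1-c->q3 q2-a->q3 q2-b->q3 q2-c->q3 q3-a->q5 q3-b->q5 q3-c->q5 q4-a->q5 q4-b->q6 q4-c->q5 q5-a->q6 q5-b->q6 q5-c->q6 q6-a->q6 q6-b->q6 q6-c->q6

Handle the two conditions separately and then intersect. The first has 4 states tracking partial matches of the forbidden pattern `abb`; the second has 5 states tracking the input length, saturating at 4. A product state is a pair (one from each), accepting exactly when both do. Equivalent product states are then merged.
A 7-state machine:
        a   b   c  
>  q0   q1  q2  q2 
   q1   q3  q4  q3 
   q2   q3  q3  q3 
   q3   q5  q5  q5 
   q4   q5  q6  q5 
 * q5   q6  q6  q6 
   q6   q6  q6  q6 
(> = start, * = accepting)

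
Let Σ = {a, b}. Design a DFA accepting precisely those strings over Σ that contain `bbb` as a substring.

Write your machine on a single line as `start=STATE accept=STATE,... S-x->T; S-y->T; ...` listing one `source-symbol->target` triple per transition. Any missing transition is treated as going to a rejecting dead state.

start=s0; accept=s3; s0-a->s0; s0-b->s1; s1-a->s0; s1-b->s2; s2-a->s0; s2-b->s3; s3-a->s3; s3-b->s3

Track how much of `bbb` has been matched so far: state s0 is no progress, s3 is the absorbing accept state reached once `bbb` has occurred. Intermediate states record partial matches; on a mismatch, fall back to the longest reusable overlap.
4 states suffice.
        a   b  
>  s0   s0  s1 
   s1   s0  s2 
   s2   s0  s3 
 * s3   s3  s3 
(> = start, * = accepting)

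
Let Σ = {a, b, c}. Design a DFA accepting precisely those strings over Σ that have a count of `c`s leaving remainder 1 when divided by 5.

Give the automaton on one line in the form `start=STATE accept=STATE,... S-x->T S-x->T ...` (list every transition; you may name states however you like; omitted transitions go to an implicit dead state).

start=q0 accept=q1 q0-a->q0 q0-b->q0 q0-c->q1 q1-a->q1 q1-b->q1 q1-c->q2 q2-a->q2 q2-b->q2 q2-c->q3 q3-a->q3 q3-b->q3 q3-c->q4 q4-a->q4 q4-b->q4 q4-c->q0

The only thing that matters is how many `c`s have appeared, reduced mod 5. Use one state per residue: q0 for 0, …, q4 for 4. Reading `c` moves to the next residue; anything else stays put. q1 is accepting.
        a   b   c  
>  q0   q0  q0  q1 
 * q1   q1  q1  q2 
   q2   q2  q2  q3 
   q3   q3  q3  q4 
   q4   q4  q4  q0 
(> = start, * = accepting)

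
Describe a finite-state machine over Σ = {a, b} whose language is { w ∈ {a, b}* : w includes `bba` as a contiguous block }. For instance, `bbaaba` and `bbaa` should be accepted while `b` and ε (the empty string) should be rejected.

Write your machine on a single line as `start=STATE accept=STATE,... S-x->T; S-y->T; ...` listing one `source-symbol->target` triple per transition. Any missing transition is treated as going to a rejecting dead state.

Track how much of `bba` has been matched so far: state S0 is no progress, S3 is the absorbing accept state reached once `bba` has occurred. Intermediate states record partial matches; on a mismatch, fall back to the longest reusable overlap.
With 4 states:
        a   b  
>  S0   S0  S1 
   S1   S0  S2 
   S2   S3  S2 
 * S3   S3  S3 
(> = start, * = accepting)

start=S0; accept=S3; S0-a->S0; S0-b->S1; S1-a->S0; S1-b->S2; S2-a->S3; S2-b->S2; S3-a->S3; S3-b->S3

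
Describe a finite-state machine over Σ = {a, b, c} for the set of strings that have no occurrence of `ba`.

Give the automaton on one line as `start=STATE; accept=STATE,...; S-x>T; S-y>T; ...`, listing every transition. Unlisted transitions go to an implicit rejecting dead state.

start=q0; accept=q0,q1; q0-a>q0; q0-b>q1; q0-c>q0; q1-a>q2; q1-b>q1; q1-c>q0; q2-a>q2; q2-b>q2; q2-c>q2

This is the complement of 'contains `ba`'. Use the same substring-matching states — q0 through q2 holding how much of `ba` has just been matched — but flip the accepting set: everything except the trap q2 accepts.
3 states suffice.
        a   b   c  
>* q0   q0  q1  q0 
 * q1   q2  q1  q0 
   q2   q2  q2  q2 
(> = start, * = accepting)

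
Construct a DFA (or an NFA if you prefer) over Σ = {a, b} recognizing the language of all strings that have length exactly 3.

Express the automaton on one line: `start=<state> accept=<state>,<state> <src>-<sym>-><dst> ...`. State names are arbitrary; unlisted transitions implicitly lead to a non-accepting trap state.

start=q0 accept=q3 q0-a->q1 q0-b->q1 q1-a->q2 q1-b->q2 q2-a->q3 q2-b->q3 q3-a->q4 q3-b->q4 q4-a->q4 q4-b->q4

We only need to distinguish lengths 0, 1, …, 3, and '>3'. Chain q0 → q1 → q2 → q3 → q4 on every symbol, with q4 looping. Accepting states: {q3}.
A 5-state machine:
        a   b  
>  q0   q1  q1 
   q1   q2  q2 
   q2   q3  q3 
 * q3   q4  q4 
   q4   q4  q4 
(> = start, * = accepting)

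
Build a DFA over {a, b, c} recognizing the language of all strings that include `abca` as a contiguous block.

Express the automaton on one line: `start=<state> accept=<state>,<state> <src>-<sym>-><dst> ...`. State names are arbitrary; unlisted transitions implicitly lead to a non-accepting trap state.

Track how much of `abca` has been matched so far: state s0 is no progress, s4 is the absorbing accept state reached once `abca` has occurred. Intermediate states record partial matches; on a mismatch, fall back to the longest reusable overlap.
        a   b   c  
>  s0   s1  s0  s0 
   s1   s1  s2  s0 
   s2   s1  s0  s3 
   s3   s4  s0  s0 
 * s4   s4  s4  s4 
(> = start, * = accepting)

start=s0 accept=s4 s0-a->s1 s0-b->s0 s0-c->s0 s1-a->s1 s1-b->s2 s1-c->s0 s2-a->s1 s2-b->s0 s2-c->s3 s3-a->s4 s3-b->s0 s3-c->s0 s4-a->s4 s4-b->s4 s4-c->s4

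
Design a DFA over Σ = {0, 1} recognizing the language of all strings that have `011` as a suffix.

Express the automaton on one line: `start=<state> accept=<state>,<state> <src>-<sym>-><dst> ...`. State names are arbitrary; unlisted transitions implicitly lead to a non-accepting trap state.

Let each state record the length of the longest suffix of the input read so far that is also a prefix of `011`. q1 means the last symbol is `0`; q2 means the last 2 symbols are `01`; q3 means the last 3 symbols are `011`. Accept only at q3, where the string currently ends in `011`.
With 4 states:
        0   1  
>  q0   q1  q0 
   q1   q1  q2 
   q2   q1  q3 
 * q3   q1  q0 
(> = start, * = accepting)

start=q0 accept=q3 q0-0->q1 q0-1->q0 q1-0->q1 q1-1->q2 q2-0->q1 q2-1->q3 q3-0->q1 q3-1->q0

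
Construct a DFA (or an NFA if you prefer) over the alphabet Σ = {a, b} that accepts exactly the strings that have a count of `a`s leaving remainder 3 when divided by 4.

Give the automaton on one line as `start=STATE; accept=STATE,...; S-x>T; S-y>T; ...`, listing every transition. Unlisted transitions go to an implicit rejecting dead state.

start=S0; accept=S3; S0-a>S1; S0-b>S0; S1-a>S2; S1-b>S1; S2-a>S3; S2-b>S2; S3-a>S0; S3-b>S3

Keep the running count of `a`s modulo 4: each `a` advances along the cycle S0 → S1 → S2 → S3 → S0 while other symbols loop. Accept at S3.
With 4 states:
        a   b  
>  S0   S1  S0 
   S1   S2  S1 
   S2   S3  S2 
 * S3   S0  S3 
(> = start, * = accepting)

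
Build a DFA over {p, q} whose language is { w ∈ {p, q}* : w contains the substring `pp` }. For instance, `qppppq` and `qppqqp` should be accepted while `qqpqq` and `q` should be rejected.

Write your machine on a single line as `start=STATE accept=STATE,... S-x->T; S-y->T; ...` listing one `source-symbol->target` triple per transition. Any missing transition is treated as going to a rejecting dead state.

start=A; accept=C; A-p->B; A-q->A; B-p->C; B-q->A; C-p->C; C-q->C

States A..B record the length of the longest prefix of `pp` that matches the current input suffix. Reaching C means `pp` has been seen, and we stay there forever. Accept from C.
       p  q 
>  A   B  A 
   B   C  A 
 * C   C  C 
(> = start, * = accepting)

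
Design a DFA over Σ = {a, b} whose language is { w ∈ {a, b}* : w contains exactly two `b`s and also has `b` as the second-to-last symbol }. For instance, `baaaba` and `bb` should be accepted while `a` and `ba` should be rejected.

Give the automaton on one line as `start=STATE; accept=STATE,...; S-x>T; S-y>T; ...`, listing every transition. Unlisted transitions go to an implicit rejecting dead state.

start=S0; accept=S3,S5; S0-a>S0; S0-b>S1; S1-a>S2; S1-b>S3; S2-a>S2; S2-b>S4; S3-a>S5; S3-b>S6; S4-a>S5; S4-b>S6; S5-a>S6; S5-b>S6; S6-a>S6; S6-b>S6

Build one automaton per condition and run them in lockstep. The first has 4 states tracking the count of `b`s, saturating at 3; the second has 7 states tracking the last 2 symbols read. A product state is a pair (one from each), accepting exactly when both do. After merging equivalent states the machine shrinks.
A 7-state machine:
        a   b  
>  S0   S0  S1 
   S1   S2  S3 
   S2   S2  S4 
 * S3   S5  S6 
   S4   S5  S6 
 * S5   S6  S6 
   S6   S6  S6 
(> = start, * = accepting)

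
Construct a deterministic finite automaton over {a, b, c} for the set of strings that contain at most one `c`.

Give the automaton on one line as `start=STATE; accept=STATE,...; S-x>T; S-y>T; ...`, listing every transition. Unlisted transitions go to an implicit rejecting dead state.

Count `c`s, saturating at 2: state q0 means no `c` yet, q1 means one `c` seen, q2 means more than one. Each `c` increments (capped at q2); other symbols loop. Accept from {q0, q1}.
A 3-state machine:
        a   b   c  
>* q0   q0  q0  q1 
 * q1   q1  q1  q2 
   q2   q2  q2  q2 
(> = start, * = accepting)

start=q0; accept=q0,q1; q0-a>q0; q0-b>q0; q0-c>q1; q1-a>q1; q1-b>q1; q1-c>q2; q2-a>q2; q2-b>q2; q2-c>q2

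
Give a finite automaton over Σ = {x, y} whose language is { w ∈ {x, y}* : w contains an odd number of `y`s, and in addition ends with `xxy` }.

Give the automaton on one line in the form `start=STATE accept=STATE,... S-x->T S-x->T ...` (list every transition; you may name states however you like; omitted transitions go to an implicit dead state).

start=S0 accept=S4 S0-x->S1 S0-y->S2 S1-x->S3 S1-y->S2 S2-x->S2 S2-y->S0 S3-x->S3 S3-y->S4 S4-x->S2 S4-y->S0

Build one automaton per condition and run them in lockstep. One (2 states) tracks the count of `y`s modulo 2; the other (4 states) tracks how much of the suffix `xxy` has currently been matched. Each combined state is a pair, one component from each; accept when both components accept. After merging equivalent states the machine shrinks.
        x   y  
>  S0   S1  S2 
   S1   S3  S2 
   S2   S2  S0 
   S3   S3  S4 
 * S4   S2  S0 
(> = start, * = accepting)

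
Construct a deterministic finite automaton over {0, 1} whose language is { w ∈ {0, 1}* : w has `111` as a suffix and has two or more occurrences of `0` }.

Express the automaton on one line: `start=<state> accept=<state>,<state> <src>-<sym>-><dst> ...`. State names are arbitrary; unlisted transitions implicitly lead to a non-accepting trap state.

Run two small machines in parallel and take their product. One (4 states) tracks how much of the suffix `111` has currently been matched; the other (4 states) tracks the count of `0`s, saturating at 3. Each combined state is a pair, one component from each; accept when both components accept.
With 16 states:
       0  1 
>  A   B  C 
   B   D  E 
   C   B  F 
   D   G  H 
   E   D  I 
   F   B  J 
   G   G  K 
   H   G  L 
   I   D  M 
   J   B  J 
   K   G  N 
   L   G  O 
   M   D  M 
   N   G  P 
 * O   G  O 
 * P   G  P 
(> = start, * = accepting)

start=A accept=O,P A-0->B A-1->C B-0->D B-1->E C-0->B C-1->F D-0->G D-1->H E-0->D E-1->I F-0->B F-1->J G-0->G G-1->K H-0->G H-1->L I-0->D I-1->M J-0->B J-1->J K-0->G K-1->N L-0->G L-1->O M-0->D M-1->M N-0->G N-1->P O-0->G O-1->O P-0->G P-1->P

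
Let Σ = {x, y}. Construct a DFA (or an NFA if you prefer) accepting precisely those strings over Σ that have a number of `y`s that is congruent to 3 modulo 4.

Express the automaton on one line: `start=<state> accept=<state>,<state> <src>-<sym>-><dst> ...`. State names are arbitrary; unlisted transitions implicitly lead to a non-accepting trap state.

The only thing that matters is how many `y`s have appeared, reduced mod 4. Use one state per residue: S0 for 0, …, S3 for 3. Reading `y` moves to the next residue; anything else stays put. S3 is accepting.
With 4 states:
        x   y  
>  S0   S0  S1 
   S1   S1  S2 
   S2   S2  S3 
 * S3   S3  S0 
(> = start, * = accepting)

start=S0 accept=S3 S0-x->S0 S0-y->S1 S1-x->S1 S1-y->S2 S2-x->S2 S2-y->S3 S3-x->S3 S3-y->S0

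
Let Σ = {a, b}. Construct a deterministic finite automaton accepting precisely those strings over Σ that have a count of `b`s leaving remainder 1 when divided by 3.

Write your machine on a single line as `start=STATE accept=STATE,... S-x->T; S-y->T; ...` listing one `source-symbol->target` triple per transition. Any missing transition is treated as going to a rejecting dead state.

Keep the running count of `b`s modulo 3: each `b` advances along the cycle s0 → s1 → s2 → s0 while other symbols loop. Accept at s1.
With 3 states:
        a   b  
>  s0   s0  s1 
 * s1   s1  s2 
   s2   s2  s0 
(> = start, * = accepting)

start=s0; accept=s1; s0-a->s0; s0-b->s1; s1-a->s1; s1-b->s2; s2-a->s2; s2-b->s0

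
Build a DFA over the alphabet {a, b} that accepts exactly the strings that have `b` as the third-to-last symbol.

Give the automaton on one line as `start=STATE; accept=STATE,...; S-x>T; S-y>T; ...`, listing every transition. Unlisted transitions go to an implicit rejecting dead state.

Because acceptance depends on a position counted from the end, the machine has to buffer the most recent 3 symbols. Make each state the string of the last up-to-3 symbols read; on input `x` shift the window left and append `x`. Accept when the buffered window has length 3 and begins with `b`.
          a    b  
>  q0     q1   q2 
   q1     q3   q4 
   q2     q5   q6 
   q3     q7   q8 
   q4     q9  q10 
   q5    q11  q12 
   q6    q13  q14 
   q7     q7   q8 
   q8     q9  q10 
   q9    q11  q12 
   q10   q13  q14 
 * q11    q7   q8 
 * q12    q9  q10 
 * q13   q11  q12 
 * q14   q13  q14 
(> = start, * = accepting)

start=q0; accept=q11,q12,q13,q14; q0-a>q1; q0-b>q2; q1-a>q3; q1-b>q4; q2-a>q5; q2-b>q6; q3-a>q7; q3-b>q8; q4-a>q9; q4-b>q10; q5-a>q11; q5-b>q12; q6-a>q13; q6-b>q14; q7-a>q7; q7-b>q8; q8-a>q9; q8-b>q10; q9-a>q11; q9-b>q12; q10-a>q13; q10-b>q14; q11-a>q7; q11-b>q8; q12-a>q9; q12-b>q10; q13-a>q11; q13-b>q12; q14-a>q13; q14-b>q14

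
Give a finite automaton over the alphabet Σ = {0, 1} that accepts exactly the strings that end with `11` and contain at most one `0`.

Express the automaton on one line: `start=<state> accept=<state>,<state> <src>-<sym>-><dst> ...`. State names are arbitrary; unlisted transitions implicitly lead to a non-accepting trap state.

Handle the two conditions separately and then intersect. One (3 states) tracks how much of the suffix `11` has currently been matched; the other (3 states) tracks the count of `0`s, saturating at 2. Each combined state is a pair, one component from each; accept when both components accept. Minimizing collapses redundant product states.
        0   1  
>  s0   s1  s2 
   s1   s3  s4 
   s2   s1  s5 
   s3   s3  s3 
   s4   s3  s6 
 * s5   s1  s5 
 * s6   s3  s6 
(> = start, * = accepting)

start=s0 accept=s5,s6 s0-0->s1 s0-1->s2 s1-0->s3 s1-1->s4 s2-0->s1 s2-1->s5 s3-0->s3 s3-1->s3 s4-0->s3 s4-1->s6 s5-0->s1 s5-1->s5 s6-0->s3 s6-1->s6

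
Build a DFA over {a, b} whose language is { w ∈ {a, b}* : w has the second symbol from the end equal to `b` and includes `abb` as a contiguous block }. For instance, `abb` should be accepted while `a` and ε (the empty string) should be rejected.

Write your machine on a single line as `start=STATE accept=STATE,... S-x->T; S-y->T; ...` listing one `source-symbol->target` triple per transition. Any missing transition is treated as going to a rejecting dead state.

Build one automaton per condition and run them in lockstep. The first has 7 states tracking the last 2 symbols read; the second has 4 states tracking whether and how much of `abb` has been seen. A product state is a pair (one from each), accepting exactly when both do.
An 11-state machine:
          a    b  
>  s0     s1   s2 
   s1     s3   s4 
   s2     s5   s6 
   s3     s3   s4 
   s4     s5   s7 
   s5     s3   s4 
   s6     s5   s6 
 * s7     s8   s7 
 * s8     s9  s10 
   s9     s9  s10 
   s10    s8   s7 
(> = start, * = accepting)

start=s0; accept=s7,s8; s0-a->s1; s0-b->s2; s1-a->s3; s1-b->s4; s2-a->s5; s2-b->s6; s3-a->s3; s3-b->s4; s4-a->s5; s4-b->s7; s5-a->s3; s5-b->s4; s6-a->s5; s6-b->s6; s7-a->s8; s7-b->s7; s8-a->s9; s8-b->s10; s9-a->s9; s9-b->s10; s10-a->s8; s10-b->s7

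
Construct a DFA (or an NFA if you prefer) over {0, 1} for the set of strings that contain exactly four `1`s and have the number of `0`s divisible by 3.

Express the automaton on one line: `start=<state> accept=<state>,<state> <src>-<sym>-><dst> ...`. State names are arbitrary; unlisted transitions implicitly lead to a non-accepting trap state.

start=A accept=L A-0->B A-1->C B-0->D B-1->E C-0->E C-1->F D-0->A D-1->G E-0->G E-1->H F-0->H F-1->I G-0->C G-1->J H-0->J H-1->K I-0->K I-1->L J-0->F J-1->M K-0->M K-1->N L-0->N L-1->O M-0->I M-1->P N-0->P N-1->O O-0->O O-1->O P-0->L P-1->O

Run two small machines in parallel and take their product. The first has 6 states tracking the count of `1`s, saturating at 5; the second has 3 states tracking the count of `0`s modulo 3. A product state is a pair (one from each), accepting exactly when both do. After merging equivalent states the machine shrinks.
16 states suffice.
       0  1 
>  A   B  C 
   B   D  E 
   C   E  F 
   D   A  G 
   E   G  H 
   F   H  I 
   G   C  J 
   H   J  K 
   I   K  L 
   J   F  M 
   K   M  N 
 * L   N  O 
   M   I  P 
   N   P  O 
   O   O  O 
   P   L  O 
(> = start, * = accepting)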